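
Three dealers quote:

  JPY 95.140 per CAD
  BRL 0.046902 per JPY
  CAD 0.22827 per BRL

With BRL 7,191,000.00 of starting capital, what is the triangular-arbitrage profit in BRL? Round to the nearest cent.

Profitable loop is BRL → CAD → JPY → BRL:
BRL 7,191,000.00 × 0.22827 = CAD 1,641,489.57
CAD 1,641,489.57 × 95.140 = JPY 156,171,318
JPY 156,171,318 × 0.046902 = BRL 7,324,747.14
Profit = BRL 7,324,747.14 − BRL 7,191,000.00

Profit: BRL 133,747.14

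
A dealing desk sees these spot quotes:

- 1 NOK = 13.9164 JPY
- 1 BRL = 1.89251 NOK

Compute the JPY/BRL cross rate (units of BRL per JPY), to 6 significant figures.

JPY/BRL = 0.0379695

1 JPY ÷ 13.9164 = 0.0718577 NOK
0.0718577 NOK ÷ 1.89251 = 0.0379695 BRL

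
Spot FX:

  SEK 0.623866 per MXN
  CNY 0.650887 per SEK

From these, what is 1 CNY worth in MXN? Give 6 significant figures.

CNY/MXN = 2.46265

1 CNY ÷ 0.650887 = 1.53636 SEK
1.53636 SEK ÷ 0.623866 = 2.46265 MXN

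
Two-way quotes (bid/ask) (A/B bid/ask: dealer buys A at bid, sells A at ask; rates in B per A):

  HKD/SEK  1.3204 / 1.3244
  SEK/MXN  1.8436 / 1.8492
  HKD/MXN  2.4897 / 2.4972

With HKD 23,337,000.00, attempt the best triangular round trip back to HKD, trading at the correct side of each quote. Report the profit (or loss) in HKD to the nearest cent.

Best loop HKD → MXN → SEK → HKD:
HKD 23,337,000.00 × 2.4897 (sell HKD at bid) = MXN 58,102,128.90
MXN 58,102,128.90 ÷ 1.8492 (buy SEK at ask) = SEK 31,420,143.25
SEK 31,420,143.25 ÷ 1.3244 (buy HKD at ask) = HKD 23,724,058.63

Net profit: HKD 387,058.63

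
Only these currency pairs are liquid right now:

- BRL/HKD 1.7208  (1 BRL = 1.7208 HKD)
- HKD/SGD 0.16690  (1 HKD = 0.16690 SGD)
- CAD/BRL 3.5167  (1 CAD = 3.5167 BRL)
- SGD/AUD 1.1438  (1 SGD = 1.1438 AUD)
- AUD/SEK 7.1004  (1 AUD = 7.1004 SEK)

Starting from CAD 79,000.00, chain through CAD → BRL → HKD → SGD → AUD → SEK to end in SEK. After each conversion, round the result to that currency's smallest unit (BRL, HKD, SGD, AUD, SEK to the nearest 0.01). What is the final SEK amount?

CAD 79,000.00 × 3.5167 = BRL 277,819.30
BRL 277,819.30 × 1.7208 = HKD 478,071.45
HKD 478,071.45 × 0.16690 = SGD 79,790.13
SGD 79,790.13 × 1.1438 = AUD 91,263.95
AUD 91,263.95 × 7.1004 = SEK 648,010.55

SEK 648,010.55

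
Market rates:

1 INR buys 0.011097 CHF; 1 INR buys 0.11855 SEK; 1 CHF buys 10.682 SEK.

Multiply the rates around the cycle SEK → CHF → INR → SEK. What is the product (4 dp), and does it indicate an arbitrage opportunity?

Around SEK → CHF → INR → SEK: 1 ÷ 10.682 ÷ 0.011097 × 0.11855 = 1.000100
Product ≈ 1 (deviation 0.010%, within rounding noise).

1.0001 (no arbitrage)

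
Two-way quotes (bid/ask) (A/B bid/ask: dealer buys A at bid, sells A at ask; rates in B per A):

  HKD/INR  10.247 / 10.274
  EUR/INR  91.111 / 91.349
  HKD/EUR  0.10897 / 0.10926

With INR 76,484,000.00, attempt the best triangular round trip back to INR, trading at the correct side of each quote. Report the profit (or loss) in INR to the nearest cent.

Net profit: INR 2,039,985.71

Best loop INR → EUR → HKD → INR:
INR 76,484,000.00 ÷ 91.349 (buy EUR at ask) = EUR 837,272.44
EUR 837,272.44 ÷ 0.10926 (buy HKD at ask) = HKD 7,663,119.52
HKD 7,663,119.52 × 10.247 (sell HKD at bid) = INR 78,523,985.71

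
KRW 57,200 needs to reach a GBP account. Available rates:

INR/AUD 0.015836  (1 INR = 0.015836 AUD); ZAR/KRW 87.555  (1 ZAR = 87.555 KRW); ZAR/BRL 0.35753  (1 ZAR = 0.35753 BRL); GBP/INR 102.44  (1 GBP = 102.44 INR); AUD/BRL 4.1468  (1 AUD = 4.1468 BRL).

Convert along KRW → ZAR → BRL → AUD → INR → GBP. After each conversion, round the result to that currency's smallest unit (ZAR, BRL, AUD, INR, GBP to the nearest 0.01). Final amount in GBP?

KRW 57,200 ÷ 87.555 = ZAR 653.30
ZAR 653.30 × 0.35753 = BRL 233.57
BRL 233.57 ÷ 4.1468 = AUD 56.33
AUD 56.33 ÷ 0.015836 = INR 3,557.09
INR 3,557.09 ÷ 102.44 = GBP 34.72

GBP 34.72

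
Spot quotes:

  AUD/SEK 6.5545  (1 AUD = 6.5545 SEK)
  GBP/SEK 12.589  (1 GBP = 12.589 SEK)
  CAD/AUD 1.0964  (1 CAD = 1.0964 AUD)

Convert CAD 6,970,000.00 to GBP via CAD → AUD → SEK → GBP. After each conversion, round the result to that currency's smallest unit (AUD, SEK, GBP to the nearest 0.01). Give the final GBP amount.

CAD 6,970,000.00 × 1.0964 = AUD 7,641,908.00
AUD 7,641,908.00 × 6.5545 = SEK 50,088,885.99
SEK 50,088,885.99 ÷ 12.589 = GBP 3,978,781.95

GBP 3,978,781.95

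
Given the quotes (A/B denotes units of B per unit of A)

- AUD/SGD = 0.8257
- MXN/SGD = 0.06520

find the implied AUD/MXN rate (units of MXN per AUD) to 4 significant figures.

1 AUD × 0.8257 = 0.8257 SGD
0.8257 SGD ÷ 0.06520 = 12.6641 MXN

AUD/MXN = 12.66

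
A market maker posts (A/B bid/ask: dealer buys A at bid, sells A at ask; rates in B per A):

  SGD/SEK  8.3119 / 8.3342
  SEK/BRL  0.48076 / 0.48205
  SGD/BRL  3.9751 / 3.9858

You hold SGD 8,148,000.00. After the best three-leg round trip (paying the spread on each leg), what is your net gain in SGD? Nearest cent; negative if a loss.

Best loop SGD → SEK → BRL → SGD:
SGD 8,148,000.00 × 8.3119 (sell SGD at bid) = SEK 67,725,361.20
SEK 67,725,361.20 × 0.48076 (sell SEK at bid) = BRL 32,559,644.65
BRL 32,559,644.65 ÷ 3.9858 (buy SGD at ask) = SGD 8,168,910.80

Net profit: SGD 20,910.80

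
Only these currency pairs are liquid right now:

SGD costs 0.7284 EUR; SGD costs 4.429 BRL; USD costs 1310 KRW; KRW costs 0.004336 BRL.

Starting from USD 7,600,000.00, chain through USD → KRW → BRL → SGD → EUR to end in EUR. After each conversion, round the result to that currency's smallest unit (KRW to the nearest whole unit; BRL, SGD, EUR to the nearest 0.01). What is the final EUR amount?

USD 7,600,000.00 × 1310 = KRW 9,956,000,000
KRW 9,956,000,000 × 0.004336 = BRL 43,169,216.00
BRL 43,169,216.00 ÷ 4.429 = SGD 9,746,944.23
SGD 9,746,944.23 × 0.7284 = EUR 7,099,674.18

EUR 7,099,674.18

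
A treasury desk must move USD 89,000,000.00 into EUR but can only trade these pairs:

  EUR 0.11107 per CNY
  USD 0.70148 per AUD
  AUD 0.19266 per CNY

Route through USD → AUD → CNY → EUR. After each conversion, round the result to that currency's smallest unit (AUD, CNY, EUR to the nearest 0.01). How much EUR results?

EUR 73,144,205.89

USD 89,000,000.00 ÷ 0.70148 = AUD 126,874,607.97
AUD 126,874,607.97 ÷ 0.19266 = CNY 658,541,513.39
CNY 658,541,513.39 × 0.11107 = EUR 73,144,205.89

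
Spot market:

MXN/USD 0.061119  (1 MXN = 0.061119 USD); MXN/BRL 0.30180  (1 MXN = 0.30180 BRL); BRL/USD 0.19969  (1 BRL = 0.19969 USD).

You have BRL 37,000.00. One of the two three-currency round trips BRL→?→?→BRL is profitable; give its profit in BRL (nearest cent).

Profit: BRL 523.42

Profitable loop is BRL → MXN → USD → BRL:
BRL 37,000.00 ÷ 0.30180 = MXN 122,597.75
MXN 122,597.75 × 0.061119 = USD 7,493.05
USD 7,493.05 ÷ 0.19969 = BRL 37,523.42
Profit = BRL 37,523.42 − BRL 37,000.00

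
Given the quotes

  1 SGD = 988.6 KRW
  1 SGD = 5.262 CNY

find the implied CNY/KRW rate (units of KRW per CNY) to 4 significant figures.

CNY/KRW = 187.9

1 CNY ÷ 5.262 = 0.190042 SGD
0.190042 SGD × 988.6 = 187.875 KRW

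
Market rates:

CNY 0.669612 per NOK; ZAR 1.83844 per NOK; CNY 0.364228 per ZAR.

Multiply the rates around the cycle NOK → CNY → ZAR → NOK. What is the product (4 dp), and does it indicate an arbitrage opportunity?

1.0000 (no arbitrage)

Around NOK → CNY → ZAR → NOK: 1 × 0.669612 ÷ 0.364228 ÷ 1.83844 = 1.000001
Product ≈ 1 (deviation 0.000%, within rounding noise).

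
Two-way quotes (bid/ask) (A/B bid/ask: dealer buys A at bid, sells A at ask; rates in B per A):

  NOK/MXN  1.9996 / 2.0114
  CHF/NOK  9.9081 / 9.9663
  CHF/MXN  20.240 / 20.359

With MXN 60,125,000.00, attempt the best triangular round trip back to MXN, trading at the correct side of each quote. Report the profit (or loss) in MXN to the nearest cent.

Net profit: MXN 581,220.61

Best loop MXN → NOK → CHF → MXN:
MXN 60,125,000.00 ÷ 2.0114 (buy NOK at ask) = NOK 29,892,114.94
NOK 29,892,114.94 ÷ 9.9663 (buy CHF at ask) = CHF 2,999,319.20
CHF 2,999,319.20 × 20.240 (sell CHF at bid) = MXN 60,706,220.61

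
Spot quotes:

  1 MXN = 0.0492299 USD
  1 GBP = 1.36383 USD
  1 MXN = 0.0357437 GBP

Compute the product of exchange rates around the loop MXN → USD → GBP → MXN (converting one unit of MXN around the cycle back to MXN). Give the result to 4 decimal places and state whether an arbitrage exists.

1.0099 (arbitrage exists)

Around MXN → USD → GBP → MXN: 1 × 0.0492299 ÷ 1.36383 ÷ 0.0357437 = 1.009879
Product > 1; profitable direction is MXN → USD → GBP → MXN.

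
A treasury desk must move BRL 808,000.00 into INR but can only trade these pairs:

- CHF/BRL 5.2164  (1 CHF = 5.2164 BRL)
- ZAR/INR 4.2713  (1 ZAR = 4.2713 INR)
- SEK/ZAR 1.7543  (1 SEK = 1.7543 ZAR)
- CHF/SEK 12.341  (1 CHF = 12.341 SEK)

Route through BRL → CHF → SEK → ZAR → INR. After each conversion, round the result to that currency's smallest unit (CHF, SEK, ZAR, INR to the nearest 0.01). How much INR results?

INR 14,323,685.42

BRL 808,000.00 ÷ 5.2164 = CHF 154,896.10
CHF 154,896.10 × 12.341 = SEK 1,911,572.77
SEK 1,911,572.77 × 1.7543 = ZAR 3,353,472.11
ZAR 3,353,472.11 × 4.2713 = INR 14,323,685.42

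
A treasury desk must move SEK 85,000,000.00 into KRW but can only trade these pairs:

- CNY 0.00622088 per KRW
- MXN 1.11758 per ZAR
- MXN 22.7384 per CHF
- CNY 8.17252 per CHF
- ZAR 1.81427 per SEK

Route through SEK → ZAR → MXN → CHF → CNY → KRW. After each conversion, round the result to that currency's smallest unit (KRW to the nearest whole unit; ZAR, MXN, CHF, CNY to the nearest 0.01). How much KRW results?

SEK 85,000,000.00 × 1.81427 = ZAR 154,212,950.00
ZAR 154,212,950.00 × 1.11758 = MXN 172,345,308.66
MXN 172,345,308.66 ÷ 22.7384 = CHF 7,579,482.67
CHF 7,579,482.67 × 8.17252 = CNY 61,943,473.71
CNY 61,943,473.71 ÷ 0.00622088 = KRW 9,957,349,074

KRW 9,957,349,074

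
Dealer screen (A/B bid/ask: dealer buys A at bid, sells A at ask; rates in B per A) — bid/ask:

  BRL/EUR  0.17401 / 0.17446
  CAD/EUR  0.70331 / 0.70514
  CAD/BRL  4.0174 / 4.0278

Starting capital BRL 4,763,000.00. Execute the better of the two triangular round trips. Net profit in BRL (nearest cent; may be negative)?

Best loop BRL → CAD → EUR → BRL:
BRL 4,763,000.00 ÷ 4.0278 (buy CAD at ask) = CAD 1,182,531.41
CAD 1,182,531.41 × 0.70331 (sell CAD at bid) = EUR 831,686.16
EUR 831,686.16 ÷ 0.17446 (buy BRL at ask) = BRL 4,767,202.59

Net profit: BRL 4,202.59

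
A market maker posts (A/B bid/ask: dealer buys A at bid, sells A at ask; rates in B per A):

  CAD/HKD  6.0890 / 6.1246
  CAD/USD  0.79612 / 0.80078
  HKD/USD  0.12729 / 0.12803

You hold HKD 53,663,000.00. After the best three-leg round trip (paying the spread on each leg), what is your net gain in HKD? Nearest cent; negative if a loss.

Net profit: HKD 820,375.56

Best loop HKD → CAD → USD → HKD:
HKD 53,663,000.00 ÷ 6.1246 (buy CAD at ask) = CAD 8,761,878.33
CAD 8,761,878.33 × 0.79612 (sell CAD at bid) = USD 6,975,506.57
USD 6,975,506.57 ÷ 0.12803 (buy HKD at ask) = HKD 54,483,375.56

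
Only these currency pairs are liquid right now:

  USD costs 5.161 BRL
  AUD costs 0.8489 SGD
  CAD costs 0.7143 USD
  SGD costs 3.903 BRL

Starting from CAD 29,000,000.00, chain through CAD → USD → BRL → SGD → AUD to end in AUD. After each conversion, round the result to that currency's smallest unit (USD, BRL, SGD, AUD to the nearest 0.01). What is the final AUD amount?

CAD 29,000,000.00 × 0.7143 = USD 20,714,700.00
USD 20,714,700.00 × 5.161 = BRL 106,908,566.70
BRL 106,908,566.70 ÷ 3.903 = SGD 27,391,382.71
SGD 27,391,382.71 ÷ 0.8489 = AUD 32,266,913.31

AUD 32,266,913.31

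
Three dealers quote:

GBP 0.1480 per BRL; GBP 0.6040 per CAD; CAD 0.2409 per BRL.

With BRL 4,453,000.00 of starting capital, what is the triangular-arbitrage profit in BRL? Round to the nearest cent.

Profitable loop is BRL → GBP → CAD → BRL:
BRL 4,453,000.00 × 0.1480 = GBP 659,044.00
GBP 659,044.00 ÷ 0.6040 = CAD 1,091,132.45
CAD 1,091,132.45 ÷ 0.2409 = BRL 4,529,399.96
Profit = BRL 4,529,399.96 − BRL 4,453,000.00

Profit: BRL 76,399.96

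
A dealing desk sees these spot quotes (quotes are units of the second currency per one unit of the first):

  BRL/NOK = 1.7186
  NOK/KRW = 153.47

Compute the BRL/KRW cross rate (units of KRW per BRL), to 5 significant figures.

BRL/KRW = 263.75

1 BRL × 1.7186 = 1.7186 NOK
1.7186 NOK × 153.47 = 263.754 KRW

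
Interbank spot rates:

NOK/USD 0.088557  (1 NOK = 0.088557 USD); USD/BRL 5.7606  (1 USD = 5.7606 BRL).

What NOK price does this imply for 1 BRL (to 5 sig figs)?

BRL/NOK = 1.9602

1 BRL ÷ 5.7606 = 0.173593 USD
0.173593 USD ÷ 0.088557 = 1.96024 NOK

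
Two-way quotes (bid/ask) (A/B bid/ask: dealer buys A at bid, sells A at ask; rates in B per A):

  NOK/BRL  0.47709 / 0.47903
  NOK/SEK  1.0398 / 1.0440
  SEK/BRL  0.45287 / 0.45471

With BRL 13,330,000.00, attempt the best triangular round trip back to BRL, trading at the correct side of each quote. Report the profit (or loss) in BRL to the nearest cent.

Best loop BRL → SEK → NOK → BRL:
BRL 13,330,000.00 ÷ 0.45471 (buy SEK at ask) = SEK 29,315,387.83
SEK 29,315,387.83 ÷ 1.0440 (buy NOK at ask) = NOK 28,079,873.40
NOK 28,079,873.40 × 0.47709 (sell NOK at bid) = BRL 13,396,626.80

Net profit: BRL 66,626.80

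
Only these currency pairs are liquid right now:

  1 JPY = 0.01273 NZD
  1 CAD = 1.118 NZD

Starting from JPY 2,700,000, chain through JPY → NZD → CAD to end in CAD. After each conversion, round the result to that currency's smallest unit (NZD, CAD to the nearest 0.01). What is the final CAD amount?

JPY 2,700,000 × 0.01273 = NZD 34,371.00
NZD 34,371.00 ÷ 1.118 = CAD 30,743.29

CAD 30,743.29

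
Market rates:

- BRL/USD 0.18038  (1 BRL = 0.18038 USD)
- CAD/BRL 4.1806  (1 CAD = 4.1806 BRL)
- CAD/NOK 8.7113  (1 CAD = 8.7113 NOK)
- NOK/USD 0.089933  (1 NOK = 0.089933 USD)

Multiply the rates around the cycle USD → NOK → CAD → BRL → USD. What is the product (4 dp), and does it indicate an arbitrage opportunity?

Around USD → NOK → CAD → BRL → USD: 1 ÷ 0.089933 ÷ 8.7113 × 4.1806 × 0.18038 = 0.962554
Product < 1; profitable direction is USD → BRL → CAD → NOK → USD.

0.9626 (arbitrage exists)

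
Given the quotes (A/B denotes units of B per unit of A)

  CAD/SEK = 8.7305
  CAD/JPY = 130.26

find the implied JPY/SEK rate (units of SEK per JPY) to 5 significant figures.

JPY/SEK = 0.067024

1 JPY ÷ 130.26 = 0.00767695 CAD
0.00767695 CAD × 8.7305 = 0.0670236 SEK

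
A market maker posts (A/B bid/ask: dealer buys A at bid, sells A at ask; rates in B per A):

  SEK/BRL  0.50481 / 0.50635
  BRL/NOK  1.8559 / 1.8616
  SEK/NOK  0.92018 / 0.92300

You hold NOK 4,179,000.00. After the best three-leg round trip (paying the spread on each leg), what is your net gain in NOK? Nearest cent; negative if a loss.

Best loop NOK → SEK → BRL → NOK:
NOK 4,179,000.00 ÷ 0.92300 (buy SEK at ask) = SEK 4,527,627.30
SEK 4,527,627.30 × 0.50481 (sell SEK at bid) = BRL 2,285,591.54
BRL 2,285,591.54 × 1.8559 (sell BRL at bid) = NOK 4,241,829.34

Net profit: NOK 62,829.34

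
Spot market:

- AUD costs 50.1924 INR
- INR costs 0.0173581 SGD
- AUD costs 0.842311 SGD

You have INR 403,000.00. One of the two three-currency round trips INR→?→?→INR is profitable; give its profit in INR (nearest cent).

Profitable loop is INR → SGD → AUD → INR:
INR 403,000.00 × 0.0173581 = SGD 6,995.31
SGD 6,995.31 ÷ 0.842311 = AUD 8,304.91
AUD 8,304.91 × 50.1924 = INR 416,843.20
Profit = INR 416,843.20 − INR 403,000.00

Profit: INR 13,843.20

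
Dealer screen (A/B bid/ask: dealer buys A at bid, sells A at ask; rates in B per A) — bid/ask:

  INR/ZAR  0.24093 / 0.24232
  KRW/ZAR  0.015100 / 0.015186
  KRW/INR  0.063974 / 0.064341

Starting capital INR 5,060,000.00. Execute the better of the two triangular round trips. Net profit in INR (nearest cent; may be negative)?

Best loop INR → ZAR → KRW → INR:
INR 5,060,000.00 × 0.24093 (sell INR at bid) = ZAR 1,219,105.80
ZAR 1,219,105.80 ÷ 0.015186 (buy KRW at ask) = KRW 80,278,269
KRW 80,278,269 × 0.063974 (sell KRW at bid) = INR 5,135,722.01

Net profit: INR 75,722.01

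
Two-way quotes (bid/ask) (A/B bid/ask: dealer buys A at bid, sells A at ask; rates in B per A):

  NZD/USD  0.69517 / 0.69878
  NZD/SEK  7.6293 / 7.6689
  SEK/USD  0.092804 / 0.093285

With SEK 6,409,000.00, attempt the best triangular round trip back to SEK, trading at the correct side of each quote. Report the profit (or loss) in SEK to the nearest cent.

Net profit: SEK 84,834.16

Best loop SEK → USD → NZD → SEK:
SEK 6,409,000.00 × 0.092804 (sell SEK at bid) = USD 594,780.84
USD 594,780.84 ÷ 0.69878 (buy NZD at ask) = NZD 851,170.38
NZD 851,170.38 × 7.6293 (sell NZD at bid) = SEK 6,493,834.16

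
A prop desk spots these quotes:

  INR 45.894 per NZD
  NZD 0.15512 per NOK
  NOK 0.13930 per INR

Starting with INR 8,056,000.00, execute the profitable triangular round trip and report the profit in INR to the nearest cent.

Profit: INR 67,527.10

Profitable loop is INR → NZD → NOK → INR:
INR 8,056,000.00 ÷ 45.894 = NZD 175,534.93
NZD 175,534.93 ÷ 0.15512 = NOK 1,131,607.33
NOK 1,131,607.33 ÷ 0.13930 = INR 8,123,527.10
Profit = INR 8,123,527.10 − INR 8,056,000.00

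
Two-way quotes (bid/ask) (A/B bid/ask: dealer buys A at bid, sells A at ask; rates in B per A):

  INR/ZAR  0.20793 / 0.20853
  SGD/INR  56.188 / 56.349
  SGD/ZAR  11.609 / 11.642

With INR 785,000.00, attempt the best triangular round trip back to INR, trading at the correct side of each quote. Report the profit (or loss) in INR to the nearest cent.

Net profit: INR 2,776.08

Best loop INR → ZAR → SGD → INR:
INR 785,000.00 × 0.20793 (sell INR at bid) = ZAR 163,225.05
ZAR 163,225.05 ÷ 11.642 (buy SGD at ask) = SGD 14,020.36
SGD 14,020.36 × 56.188 (sell SGD at bid) = INR 787,776.08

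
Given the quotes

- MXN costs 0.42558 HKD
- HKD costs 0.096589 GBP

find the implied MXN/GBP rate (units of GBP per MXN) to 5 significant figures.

MXN/GBP = 0.041106

1 MXN × 0.42558 = 0.42558 HKD
0.42558 HKD × 0.096589 = 0.0411063 GBP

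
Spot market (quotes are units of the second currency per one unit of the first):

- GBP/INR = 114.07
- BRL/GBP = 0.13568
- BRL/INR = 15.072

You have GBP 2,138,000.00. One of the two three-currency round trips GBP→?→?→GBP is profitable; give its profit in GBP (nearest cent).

Profit: GBP 57,452.74

Profitable loop is GBP → INR → BRL → GBP:
GBP 2,138,000.00 × 114.07 = INR 243,881,660.00
INR 243,881,660.00 ÷ 15.072 = BRL 16,181,108.01
BRL 16,181,108.01 × 0.13568 = GBP 2,195,452.74
Profit = GBP 2,195,452.74 − GBP 2,138,000.00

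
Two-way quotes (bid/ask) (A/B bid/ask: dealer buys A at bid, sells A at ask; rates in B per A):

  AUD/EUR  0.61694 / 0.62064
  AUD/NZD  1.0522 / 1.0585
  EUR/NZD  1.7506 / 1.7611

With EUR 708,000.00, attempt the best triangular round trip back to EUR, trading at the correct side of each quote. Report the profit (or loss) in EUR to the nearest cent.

Net profit: EUR 14,390.87

Best loop EUR → NZD → AUD → EUR:
EUR 708,000.00 × 1.7506 (sell EUR at bid) = NZD 1,239,424.80
NZD 1,239,424.80 ÷ 1.0585 (buy AUD at ask) = AUD 1,170,925.65
AUD 1,170,925.65 × 0.61694 (sell AUD at bid) = EUR 722,390.87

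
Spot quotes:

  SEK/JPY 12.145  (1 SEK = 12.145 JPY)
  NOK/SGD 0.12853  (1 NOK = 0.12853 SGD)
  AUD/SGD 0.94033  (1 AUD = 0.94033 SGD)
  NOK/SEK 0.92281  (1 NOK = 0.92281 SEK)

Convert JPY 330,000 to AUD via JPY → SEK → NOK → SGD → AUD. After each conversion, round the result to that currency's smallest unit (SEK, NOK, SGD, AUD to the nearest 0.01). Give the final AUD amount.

JPY 330,000 ÷ 12.145 = SEK 27,171.68
SEK 27,171.68 ÷ 0.92281 = NOK 29,444.50
NOK 29,444.50 × 0.12853 = SGD 3,784.50
SGD 3,784.50 ÷ 0.94033 = AUD 4,024.65

AUD 4,024.65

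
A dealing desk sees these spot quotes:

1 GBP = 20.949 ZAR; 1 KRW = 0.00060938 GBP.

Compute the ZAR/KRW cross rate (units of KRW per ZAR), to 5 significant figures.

1 ZAR ÷ 20.949 = 0.047735 GBP
0.047735 GBP ÷ 0.00060938 = 78.3337 KRW

ZAR/KRW = 78.334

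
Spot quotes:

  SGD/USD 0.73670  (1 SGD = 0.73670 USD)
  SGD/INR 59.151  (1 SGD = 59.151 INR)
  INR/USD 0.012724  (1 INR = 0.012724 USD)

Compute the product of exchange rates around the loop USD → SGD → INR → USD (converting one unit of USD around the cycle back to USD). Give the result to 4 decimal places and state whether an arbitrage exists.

Around USD → SGD → INR → USD: 1 ÷ 0.73670 × 59.151 × 0.012724 = 1.021633
Product > 1; profitable direction is USD → SGD → INR → USD.

1.0216 (arbitrage exists)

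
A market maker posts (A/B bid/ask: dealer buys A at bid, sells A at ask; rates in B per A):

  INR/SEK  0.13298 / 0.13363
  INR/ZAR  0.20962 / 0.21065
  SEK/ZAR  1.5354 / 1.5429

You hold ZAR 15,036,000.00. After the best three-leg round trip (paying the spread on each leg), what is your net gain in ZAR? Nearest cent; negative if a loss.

Best loop ZAR → SEK → INR → ZAR:
ZAR 15,036,000.00 ÷ 1.5429 (buy SEK at ask) = SEK 9,745,284.85
SEK 9,745,284.85 ÷ 0.13363 (buy INR at ask) = INR 72,927,372.99
INR 72,927,372.99 × 0.20962 (sell INR at bid) = ZAR 15,287,035.93

Net profit: ZAR 251,035.93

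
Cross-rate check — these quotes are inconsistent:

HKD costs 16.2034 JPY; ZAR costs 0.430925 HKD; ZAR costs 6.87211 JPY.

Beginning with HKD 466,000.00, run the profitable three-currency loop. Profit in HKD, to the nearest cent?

Profit: HKD 7,482.20

Profitable loop is HKD → JPY → ZAR → HKD:
HKD 466,000.00 × 16.2034 = JPY 7,550,784
JPY 7,550,784 ÷ 6.87211 = ZAR 1,098,757.79
ZAR 1,098,757.79 × 0.430925 = HKD 473,482.20
Profit = HKD 473,482.20 − HKD 466,000.00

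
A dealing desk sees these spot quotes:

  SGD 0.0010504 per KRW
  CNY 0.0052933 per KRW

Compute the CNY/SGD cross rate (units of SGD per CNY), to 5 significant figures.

1 CNY ÷ 0.0052933 = 188.918 KRW
188.918 KRW × 0.0010504 = 0.19844 SGD

CNY/SGD = 0.19844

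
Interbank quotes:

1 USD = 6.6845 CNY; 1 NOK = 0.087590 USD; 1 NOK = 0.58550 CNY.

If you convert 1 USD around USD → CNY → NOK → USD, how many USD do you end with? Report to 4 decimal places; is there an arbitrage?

Around USD → CNY → NOK → USD: 1 × 6.6845 ÷ 0.58550 × 0.087590 = 0.999992
Product ≈ 1 (deviation 0.001%, within rounding noise).

1.0000 (no arbitrage)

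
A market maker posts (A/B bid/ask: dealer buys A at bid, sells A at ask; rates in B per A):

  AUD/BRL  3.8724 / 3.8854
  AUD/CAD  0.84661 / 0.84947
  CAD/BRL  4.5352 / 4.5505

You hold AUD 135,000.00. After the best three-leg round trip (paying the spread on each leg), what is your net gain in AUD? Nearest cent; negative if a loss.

Best loop AUD → BRL → CAD → AUD:
AUD 135,000.00 × 3.8724 (sell AUD at bid) = BRL 522,774.00
BRL 522,774.00 ÷ 4.5505 (buy CAD at ask) = CAD 114,882.76
CAD 114,882.76 ÷ 0.84947 (buy AUD at ask) = AUD 135,240.51

Net profit: AUD 240.51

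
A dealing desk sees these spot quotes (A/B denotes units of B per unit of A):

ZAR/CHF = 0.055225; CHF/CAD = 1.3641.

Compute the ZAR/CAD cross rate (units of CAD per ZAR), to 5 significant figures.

ZAR/CAD = 0.075332

1 ZAR × 0.055225 = 0.055225 CHF
0.055225 CHF × 1.3641 = 0.0753324 CAD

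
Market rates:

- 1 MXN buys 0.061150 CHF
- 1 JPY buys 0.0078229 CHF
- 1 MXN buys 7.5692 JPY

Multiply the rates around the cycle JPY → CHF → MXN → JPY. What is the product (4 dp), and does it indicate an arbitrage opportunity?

Around JPY → CHF → MXN → JPY: 1 × 0.0078229 ÷ 0.061150 × 7.5692 = 0.968325
Product < 1; profitable direction is JPY → MXN → CHF → JPY.

0.9683 (arbitrage exists)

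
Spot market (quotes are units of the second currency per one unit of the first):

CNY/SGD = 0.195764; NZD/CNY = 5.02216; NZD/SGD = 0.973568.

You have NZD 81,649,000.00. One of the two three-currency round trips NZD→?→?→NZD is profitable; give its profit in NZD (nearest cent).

Profit: NZD 804,283.36

Profitable loop is NZD → CNY → SGD → NZD:
NZD 81,649,000.00 × 5.02216 = CNY 410,054,341.84
CNY 410,054,341.84 × 0.195764 = SGD 80,273,878.18
SGD 80,273,878.18 ÷ 0.973568 = NZD 82,453,283.36
Profit = NZD 82,453,283.36 − NZD 81,649,000.00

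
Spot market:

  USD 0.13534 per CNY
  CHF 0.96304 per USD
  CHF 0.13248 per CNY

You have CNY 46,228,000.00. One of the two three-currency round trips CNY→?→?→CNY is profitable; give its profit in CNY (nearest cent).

Profit: CNY 759,779.92

Profitable loop is CNY → CHF → USD → CNY:
CNY 46,228,000.00 × 0.13248 = CHF 6,124,285.44
CHF 6,124,285.44 ÷ 0.96304 = USD 6,359,326.13
USD 6,359,326.13 ÷ 0.13534 = CNY 46,987,779.92
Profit = CNY 46,987,779.92 − CNY 46,228,000.00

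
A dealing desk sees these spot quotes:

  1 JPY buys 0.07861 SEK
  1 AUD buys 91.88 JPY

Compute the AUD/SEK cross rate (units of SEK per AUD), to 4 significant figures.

1 AUD × 91.88 = 91.88 JPY
91.88 JPY × 0.07861 = 7.22269 SEK

AUD/SEK = 7.223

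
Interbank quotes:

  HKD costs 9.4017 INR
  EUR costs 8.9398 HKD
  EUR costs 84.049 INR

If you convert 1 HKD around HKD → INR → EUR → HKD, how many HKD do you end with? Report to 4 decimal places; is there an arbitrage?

Around HKD → INR → EUR → HKD: 1 × 9.4017 ÷ 84.049 × 8.9398 = 1.000004
Product ≈ 1 (deviation 0.000%, within rounding noise).

1.0000 (no arbitrage)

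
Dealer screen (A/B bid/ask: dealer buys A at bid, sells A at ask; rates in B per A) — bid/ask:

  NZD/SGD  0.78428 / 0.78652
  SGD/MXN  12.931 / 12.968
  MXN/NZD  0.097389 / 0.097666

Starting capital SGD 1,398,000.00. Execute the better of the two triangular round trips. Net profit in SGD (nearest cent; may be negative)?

Net profit: SGD 5,398.47

Best loop SGD → NZD → MXN → SGD:
SGD 1,398,000.00 ÷ 0.78652 (buy NZD at ask) = NZD 1,777,450.03
NZD 1,777,450.03 ÷ 0.097666 (buy MXN at ask) = MXN 18,199,271.32
MXN 18,199,271.32 ÷ 12.968 (buy SGD at ask) = SGD 1,403,398.47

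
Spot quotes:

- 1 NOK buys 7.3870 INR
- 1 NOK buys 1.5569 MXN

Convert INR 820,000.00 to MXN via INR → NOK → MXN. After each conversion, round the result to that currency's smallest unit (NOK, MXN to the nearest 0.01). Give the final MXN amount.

INR 820,000.00 ÷ 7.3870 = NOK 111,005.82
NOK 111,005.82 × 1.5569 = MXN 172,824.96

MXN 172,824.96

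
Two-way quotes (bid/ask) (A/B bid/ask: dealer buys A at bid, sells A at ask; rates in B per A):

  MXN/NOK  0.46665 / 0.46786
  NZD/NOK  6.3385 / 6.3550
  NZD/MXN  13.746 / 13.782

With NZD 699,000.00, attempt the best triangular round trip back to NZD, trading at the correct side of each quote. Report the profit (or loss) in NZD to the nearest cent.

Net profit: NZD 6,552.33

Best loop NZD → MXN → NOK → NZD:
NZD 699,000.00 × 13.746 (sell NZD at bid) = MXN 9,608,454.00
MXN 9,608,454.00 × 0.46665 (sell MXN at bid) = NOK 4,483,785.06
NOK 4,483,785.06 ÷ 6.3550 (buy NZD at ask) = NZD 705,552.33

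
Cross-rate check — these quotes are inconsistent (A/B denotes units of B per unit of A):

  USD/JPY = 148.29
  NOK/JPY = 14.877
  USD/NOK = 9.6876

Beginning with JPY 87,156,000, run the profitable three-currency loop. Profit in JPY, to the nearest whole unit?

Profitable loop is JPY → NOK → USD → JPY:
JPY 87,156,000 ÷ 14.877 = NOK 5,858,439.20
NOK 5,858,439.20 ÷ 9.6876 = USD 604,735.87
USD 604,735.87 × 148.29 = JPY 89,676,282
Profit = JPY 89,676,282 − JPY 87,156,000

Profit: JPY 2,520,282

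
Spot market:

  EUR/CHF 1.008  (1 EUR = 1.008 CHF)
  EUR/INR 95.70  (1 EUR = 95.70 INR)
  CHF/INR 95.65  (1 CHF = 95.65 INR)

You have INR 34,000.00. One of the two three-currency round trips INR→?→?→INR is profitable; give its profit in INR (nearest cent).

Profit: INR 254.09

Profitable loop is INR → EUR → CHF → INR:
INR 34,000.00 ÷ 95.70 = EUR 355.28
EUR 355.28 × 1.008 = CHF 358.12
CHF 358.12 × 95.65 = INR 34,254.09
Profit = INR 34,254.09 − INR 34,000.00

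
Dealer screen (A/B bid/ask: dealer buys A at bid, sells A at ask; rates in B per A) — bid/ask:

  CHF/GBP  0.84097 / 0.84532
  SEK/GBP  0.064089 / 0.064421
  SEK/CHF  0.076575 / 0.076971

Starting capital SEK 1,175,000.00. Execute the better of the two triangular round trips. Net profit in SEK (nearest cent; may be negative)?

Net result: SEK -432.68 (no profitable arbitrage after spreads)

Best loop SEK → CHF → GBP → SEK:
SEK 1,175,000.00 × 0.076575 (sell SEK at bid) = CHF 89,975.62
CHF 89,975.62 × 0.84097 (sell CHF at bid) = GBP 75,666.80
GBP 75,666.80 ÷ 0.064421 (buy SEK at ask) = SEK 1,174,567.32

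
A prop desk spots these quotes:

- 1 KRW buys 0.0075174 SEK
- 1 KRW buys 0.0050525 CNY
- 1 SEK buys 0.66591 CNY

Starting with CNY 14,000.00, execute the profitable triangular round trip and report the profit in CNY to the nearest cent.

Profitable loop is CNY → SEK → KRW → CNY:
CNY 14,000.00 ÷ 0.66591 = SEK 21,023.86
SEK 21,023.86 ÷ 0.0075174 = KRW 2,796,693
KRW 2,796,693 × 0.0050525 = CNY 14,130.29
Profit = CNY 14,130.29 − CNY 14,000.00

Profit: CNY 130.29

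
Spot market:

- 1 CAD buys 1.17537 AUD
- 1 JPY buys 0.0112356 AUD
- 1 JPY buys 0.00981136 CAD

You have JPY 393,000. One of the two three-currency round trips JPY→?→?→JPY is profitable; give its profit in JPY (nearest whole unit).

Profitable loop is JPY → CAD → AUD → JPY:
JPY 393,000 × 0.00981136 = CAD 3,855.86
CAD 3,855.86 × 1.17537 = AUD 4,532.07
AUD 4,532.07 ÷ 0.0112356 = JPY 403,367
Profit = JPY 403,367 − JPY 393,000

Profit: JPY 10,367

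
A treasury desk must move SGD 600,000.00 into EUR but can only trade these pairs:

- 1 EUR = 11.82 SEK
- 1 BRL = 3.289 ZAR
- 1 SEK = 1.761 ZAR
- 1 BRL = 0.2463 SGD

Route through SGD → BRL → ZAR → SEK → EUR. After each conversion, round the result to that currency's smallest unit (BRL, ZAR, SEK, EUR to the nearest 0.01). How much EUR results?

EUR 384,923.02

SGD 600,000.00 ÷ 0.2463 = BRL 2,436,053.59
BRL 2,436,053.59 × 3.289 = ZAR 8,012,180.26
ZAR 8,012,180.26 ÷ 1.761 = SEK 4,549,790.04
SEK 4,549,790.04 ÷ 11.82 = EUR 384,923.02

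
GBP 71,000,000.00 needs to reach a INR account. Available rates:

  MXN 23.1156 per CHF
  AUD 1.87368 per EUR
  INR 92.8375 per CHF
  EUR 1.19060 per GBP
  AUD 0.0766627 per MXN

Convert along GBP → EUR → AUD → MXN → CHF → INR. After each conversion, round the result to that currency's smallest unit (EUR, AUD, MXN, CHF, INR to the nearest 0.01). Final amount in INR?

INR 8,297,624,999.57

GBP 71,000,000.00 × 1.19060 = EUR 84,532,600.00
EUR 84,532,600.00 × 1.87368 = AUD 158,387,041.97
AUD 158,387,041.97 ÷ 0.0766627 = MXN 2,066,024,833.07
MXN 2,066,024,833.07 ÷ 23.1156 = CHF 89,377,945.33
CHF 89,377,945.33 × 92.8375 = INR 8,297,624,999.57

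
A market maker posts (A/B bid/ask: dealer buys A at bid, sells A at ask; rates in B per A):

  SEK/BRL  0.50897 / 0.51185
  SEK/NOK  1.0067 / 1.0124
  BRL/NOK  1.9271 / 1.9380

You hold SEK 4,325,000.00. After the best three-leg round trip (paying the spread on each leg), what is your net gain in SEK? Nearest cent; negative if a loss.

Best loop SEK → NOK → BRL → SEK:
SEK 4,325,000.00 × 1.0067 (sell SEK at bid) = NOK 4,353,977.50
NOK 4,353,977.50 ÷ 1.9380 (buy BRL at ask) = BRL 2,246,634.42
BRL 2,246,634.42 ÷ 0.51185 (buy SEK at ask) = SEK 4,389,243.76

Net profit: SEK 64,243.76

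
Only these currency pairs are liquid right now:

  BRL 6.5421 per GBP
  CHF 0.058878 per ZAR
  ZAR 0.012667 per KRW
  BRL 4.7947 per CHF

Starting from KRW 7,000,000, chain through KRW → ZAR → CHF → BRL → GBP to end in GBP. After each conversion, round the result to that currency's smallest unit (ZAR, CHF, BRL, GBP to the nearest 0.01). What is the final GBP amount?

KRW 7,000,000 × 0.012667 = ZAR 88,669.00
ZAR 88,669.00 × 0.058878 = CHF 5,220.65
CHF 5,220.65 × 4.7947 = BRL 25,031.45
BRL 25,031.45 ÷ 6.5421 = GBP 3,826.21

GBP 3,826.21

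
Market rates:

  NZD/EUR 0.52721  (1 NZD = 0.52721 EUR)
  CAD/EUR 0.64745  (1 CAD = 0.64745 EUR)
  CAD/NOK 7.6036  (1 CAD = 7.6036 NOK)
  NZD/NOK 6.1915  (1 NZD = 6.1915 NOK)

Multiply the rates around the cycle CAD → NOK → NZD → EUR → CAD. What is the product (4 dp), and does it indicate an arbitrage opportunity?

Around CAD → NOK → NZD → EUR → CAD: 1 × 7.6036 ÷ 6.1915 × 0.52721 ÷ 0.64745 = 1.000002
Product ≈ 1 (deviation 0.000%, within rounding noise).

1.0000 (no arbitrage)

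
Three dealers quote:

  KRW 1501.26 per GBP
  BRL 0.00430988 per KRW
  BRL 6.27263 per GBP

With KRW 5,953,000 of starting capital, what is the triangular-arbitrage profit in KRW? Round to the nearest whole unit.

Profitable loop is KRW → BRL → GBP → KRW:
KRW 5,953,000 × 0.00430988 = BRL 25,656.72
BRL 25,656.72 ÷ 6.27263 = GBP 4,090.26
GBP 4,090.26 × 1501.26 = KRW 6,140,550
Profit = KRW 6,140,550 − KRW 5,953,000

Profit: KRW 187,550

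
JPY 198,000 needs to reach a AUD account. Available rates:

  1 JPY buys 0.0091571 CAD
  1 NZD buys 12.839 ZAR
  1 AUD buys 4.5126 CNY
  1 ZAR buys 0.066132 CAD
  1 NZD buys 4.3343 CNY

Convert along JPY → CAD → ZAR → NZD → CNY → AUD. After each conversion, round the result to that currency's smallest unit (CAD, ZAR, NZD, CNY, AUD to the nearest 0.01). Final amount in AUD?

JPY 198,000 × 0.0091571 = CAD 1,813.11
CAD 1,813.11 ÷ 0.066132 = ZAR 27,416.53
ZAR 27,416.53 ÷ 12.839 = NZD 2,135.41
NZD 2,135.41 × 4.3343 = CNY 9,255.51
CNY 9,255.51 ÷ 4.5126 = AUD 2,051.04

AUD 2,051.04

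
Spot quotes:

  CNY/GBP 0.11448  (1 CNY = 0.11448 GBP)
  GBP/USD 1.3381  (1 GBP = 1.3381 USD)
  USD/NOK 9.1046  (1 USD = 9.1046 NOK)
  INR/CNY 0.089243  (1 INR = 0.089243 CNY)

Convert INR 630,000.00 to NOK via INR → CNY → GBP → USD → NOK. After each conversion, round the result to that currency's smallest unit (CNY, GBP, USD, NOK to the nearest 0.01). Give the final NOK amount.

NOK 78,414.00

INR 630,000.00 × 0.089243 = CNY 56,223.09
CNY 56,223.09 × 0.11448 = GBP 6,436.42
GBP 6,436.42 × 1.3381 = USD 8,612.57
USD 8,612.57 × 9.1046 = NOK 78,414.00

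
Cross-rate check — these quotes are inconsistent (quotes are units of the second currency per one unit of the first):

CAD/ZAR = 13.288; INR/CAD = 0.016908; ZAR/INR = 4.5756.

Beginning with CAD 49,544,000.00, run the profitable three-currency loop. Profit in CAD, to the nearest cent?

Profit: CAD 1,388,028.91

Profitable loop is CAD → ZAR → INR → CAD:
CAD 49,544,000.00 × 13.288 = ZAR 658,340,672.00
ZAR 658,340,672.00 × 4.5756 = INR 3,012,303,578.80
INR 3,012,303,578.80 × 0.016908 = CAD 50,932,028.91
Profit = CAD 50,932,028.91 − CAD 49,544,000.00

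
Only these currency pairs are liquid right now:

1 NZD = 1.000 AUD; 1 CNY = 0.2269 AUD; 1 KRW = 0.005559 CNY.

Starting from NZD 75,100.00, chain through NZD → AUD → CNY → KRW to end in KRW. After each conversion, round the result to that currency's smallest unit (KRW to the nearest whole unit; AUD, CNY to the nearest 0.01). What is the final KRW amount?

NZD 75,100.00 × 1.000 = AUD 75,100.00
AUD 75,100.00 ÷ 0.2269 = CNY 330,982.81
CNY 330,982.81 ÷ 0.005559 = KRW 59,539,991

KRW 59,539,991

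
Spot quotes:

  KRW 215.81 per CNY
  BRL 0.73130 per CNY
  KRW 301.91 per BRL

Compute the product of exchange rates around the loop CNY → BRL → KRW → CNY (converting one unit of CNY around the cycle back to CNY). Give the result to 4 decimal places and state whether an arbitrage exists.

Around CNY → BRL → KRW → CNY: 1 × 0.73130 × 301.91 ÷ 215.81 = 1.023061
Product > 1; profitable direction is CNY → BRL → KRW → CNY.

1.0231 (arbitrage exists)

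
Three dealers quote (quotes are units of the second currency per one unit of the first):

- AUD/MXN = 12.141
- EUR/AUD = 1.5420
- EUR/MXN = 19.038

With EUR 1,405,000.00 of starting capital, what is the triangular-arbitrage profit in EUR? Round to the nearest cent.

Profit: EUR 23,758.46

Profitable loop is EUR → MXN → AUD → EUR:
EUR 1,405,000.00 × 19.038 = MXN 26,748,390.00
MXN 26,748,390.00 ÷ 12.141 = AUD 2,203,145.54
AUD 2,203,145.54 ÷ 1.5420 = EUR 1,428,758.46
Profit = EUR 1,428,758.46 − EUR 1,405,000.00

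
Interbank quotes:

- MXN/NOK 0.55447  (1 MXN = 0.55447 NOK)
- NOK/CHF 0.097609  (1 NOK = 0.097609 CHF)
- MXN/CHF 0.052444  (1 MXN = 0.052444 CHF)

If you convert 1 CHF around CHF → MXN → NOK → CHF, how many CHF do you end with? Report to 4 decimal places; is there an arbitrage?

Around CHF → MXN → NOK → CHF: 1 ÷ 0.052444 × 0.55447 × 0.097609 = 1.031982
Product > 1; profitable direction is CHF → MXN → NOK → CHF.

1.0320 (arbitrage exists)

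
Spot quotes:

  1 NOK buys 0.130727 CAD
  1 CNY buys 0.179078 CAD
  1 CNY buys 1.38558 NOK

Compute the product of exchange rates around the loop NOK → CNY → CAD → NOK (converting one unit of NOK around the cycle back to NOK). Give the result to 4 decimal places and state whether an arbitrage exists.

0.9887 (arbitrage exists)

Around NOK → CNY → CAD → NOK: 1 ÷ 1.38558 × 0.179078 ÷ 0.130727 = 0.988656
Product < 1; profitable direction is NOK → CAD → CNY → NOK.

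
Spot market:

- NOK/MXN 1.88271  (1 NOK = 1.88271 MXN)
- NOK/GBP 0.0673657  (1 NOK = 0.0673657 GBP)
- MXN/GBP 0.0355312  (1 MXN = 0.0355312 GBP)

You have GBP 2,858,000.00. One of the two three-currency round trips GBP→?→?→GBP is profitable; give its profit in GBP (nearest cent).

Profitable loop is GBP → MXN → NOK → GBP:
GBP 2,858,000.00 ÷ 0.0355312 = MXN 80,436,348.90
MXN 80,436,348.90 ÷ 1.88271 = NOK 42,723,706.20
NOK 42,723,706.20 × 0.0673657 = GBP 2,878,112.37
Profit = GBP 2,878,112.37 − GBP 2,858,000.00

Profit: GBP 20,112.37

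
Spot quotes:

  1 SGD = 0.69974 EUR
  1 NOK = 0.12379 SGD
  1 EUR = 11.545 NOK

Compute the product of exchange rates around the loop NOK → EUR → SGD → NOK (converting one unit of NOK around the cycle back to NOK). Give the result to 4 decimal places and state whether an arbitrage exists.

1.0000 (no arbitrage)

Around NOK → EUR → SGD → NOK: 1 ÷ 11.545 ÷ 0.69974 ÷ 0.12379 = 0.999963
Product ≈ 1 (deviation 0.004%, within rounding noise).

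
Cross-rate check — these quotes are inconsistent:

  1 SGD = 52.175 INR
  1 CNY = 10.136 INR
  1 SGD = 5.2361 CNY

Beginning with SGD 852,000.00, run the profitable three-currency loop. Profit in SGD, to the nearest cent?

Profitable loop is SGD → CNY → INR → SGD:
SGD 852,000.00 × 5.2361 = CNY 4,461,157.20
CNY 4,461,157.20 × 10.136 = INR 45,218,289.38
INR 45,218,289.38 ÷ 52.175 = SGD 866,665.82
Profit = SGD 866,665.82 − SGD 852,000.00

Profit: SGD 14,665.82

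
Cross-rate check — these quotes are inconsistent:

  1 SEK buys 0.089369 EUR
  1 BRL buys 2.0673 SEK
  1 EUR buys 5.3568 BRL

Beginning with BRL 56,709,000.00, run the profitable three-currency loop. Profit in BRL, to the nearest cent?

Profit: BRL 591,202.14

Profitable loop is BRL → EUR → SEK → BRL:
BRL 56,709,000.00 ÷ 5.3568 = EUR 10,586,357.53
EUR 10,586,357.53 ÷ 0.089369 = SEK 118,456,707.88
SEK 118,456,707.88 ÷ 2.0673 = BRL 57,300,202.14
Profit = BRL 57,300,202.14 − BRL 56,709,000.00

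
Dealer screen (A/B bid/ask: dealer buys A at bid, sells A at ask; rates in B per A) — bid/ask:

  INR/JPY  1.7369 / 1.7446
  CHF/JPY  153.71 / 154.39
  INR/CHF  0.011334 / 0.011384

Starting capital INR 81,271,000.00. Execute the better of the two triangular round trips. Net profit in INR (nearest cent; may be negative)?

Net result: INR -114,171.64 (no profitable arbitrage after spreads)

Best loop INR → CHF → JPY → INR:
INR 81,271,000.00 × 0.011334 (sell INR at bid) = CHF 921,125.51
CHF 921,125.51 × 153.71 (sell CHF at bid) = JPY 141,586,203
JPY 141,586,203 ÷ 1.7446 (buy INR at ask) = INR 81,156,828.36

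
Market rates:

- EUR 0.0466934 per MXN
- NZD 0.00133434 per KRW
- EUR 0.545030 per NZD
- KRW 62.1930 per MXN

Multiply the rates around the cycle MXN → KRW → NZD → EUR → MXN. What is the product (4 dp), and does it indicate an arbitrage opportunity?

Around MXN → KRW → NZD → EUR → MXN: 1 × 62.1930 × 0.00133434 × 0.545030 ÷ 0.0466934 = 0.968663
Product < 1; profitable direction is MXN → EUR → NZD → KRW → MXN.

0.9687 (arbitrage exists)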